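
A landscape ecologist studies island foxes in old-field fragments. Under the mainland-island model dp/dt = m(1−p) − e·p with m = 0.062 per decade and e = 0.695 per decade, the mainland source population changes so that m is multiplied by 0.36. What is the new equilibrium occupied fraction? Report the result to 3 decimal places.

0.031

Before: p* = 0.062/(0.062+0.695) = 0.0819.
After: m = 0.02232, e = 0.695; p* = 0.02232/0.7173 = 0.0311.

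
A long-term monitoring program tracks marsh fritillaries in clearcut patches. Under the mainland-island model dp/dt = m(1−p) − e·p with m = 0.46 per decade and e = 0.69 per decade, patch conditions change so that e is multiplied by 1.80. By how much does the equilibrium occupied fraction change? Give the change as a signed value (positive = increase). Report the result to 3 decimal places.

Before: p* = 0.46/(0.46+0.69) = 0.4000.
After: m = 0.46, e = 1.242; p* = 0.46/1.7020 = 0.2703.
Δp* = 0.2703 − 0.4000 = -0.1297.

-0.130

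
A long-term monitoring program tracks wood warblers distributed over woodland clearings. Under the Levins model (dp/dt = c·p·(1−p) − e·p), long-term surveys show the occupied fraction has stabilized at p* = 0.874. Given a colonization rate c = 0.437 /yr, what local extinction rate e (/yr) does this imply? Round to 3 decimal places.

At equilibrium c(1−p*) = e.
e = 0.437 × (1 − 0.874) = 0.437 × 0.1260 = 0.0551.

0.055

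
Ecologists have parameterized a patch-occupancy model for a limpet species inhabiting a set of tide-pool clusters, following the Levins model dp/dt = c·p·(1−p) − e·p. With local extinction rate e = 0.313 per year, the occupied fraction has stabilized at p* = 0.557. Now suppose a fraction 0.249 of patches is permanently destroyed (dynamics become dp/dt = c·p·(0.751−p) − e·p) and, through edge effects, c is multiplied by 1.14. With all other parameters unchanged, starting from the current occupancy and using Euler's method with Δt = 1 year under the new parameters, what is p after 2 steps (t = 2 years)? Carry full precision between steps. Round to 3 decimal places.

0.429

Balance c(1−p*) = e gives c = e/(1 − 0.55700) = 0.313/0.44300 = 0.70655.
Starting from p₀ = 0.55700; update p ← p + (dp/dt)·Δt with the new parameters.
  1  |  dp/dt·Δt = -0.087304  |  p_1 = 0.469696
  2  |  dp/dt·Δt = -0.040591  |  p_2 = 0.429105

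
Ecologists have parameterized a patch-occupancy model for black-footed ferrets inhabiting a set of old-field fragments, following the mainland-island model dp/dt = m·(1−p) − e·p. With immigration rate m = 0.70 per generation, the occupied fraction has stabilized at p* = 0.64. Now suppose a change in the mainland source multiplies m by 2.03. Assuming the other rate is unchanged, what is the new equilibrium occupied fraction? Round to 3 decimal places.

Balance m(1−p*) = e·p* gives e = m(1−p*)/p* = 0.70×0.36000/0.64000 = 0.39375.
New p* = m/(m+e) = 1.42100/(1.42100+0.39375) = 0.78303.

0.783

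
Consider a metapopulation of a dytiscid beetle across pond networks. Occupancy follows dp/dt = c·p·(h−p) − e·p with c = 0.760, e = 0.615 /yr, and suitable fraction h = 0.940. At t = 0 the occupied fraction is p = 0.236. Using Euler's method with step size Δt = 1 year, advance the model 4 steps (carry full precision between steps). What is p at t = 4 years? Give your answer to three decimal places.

0.183

Update rule: p ← p + [c·p·(h−p) − e·p]·Δt with Δt = 1.
  1  |  dp/dt·Δt = -0.018871  |  p_1 = 0.217129
  2  |  dp/dt·Δt = -0.014248  |  p_2 = 0.202882
  3  |  dp/dt·Δt = -0.011116  |  p_3 = 0.191766
  4  |  dp/dt·Δt = -0.008887  |  p_4 = 0.182879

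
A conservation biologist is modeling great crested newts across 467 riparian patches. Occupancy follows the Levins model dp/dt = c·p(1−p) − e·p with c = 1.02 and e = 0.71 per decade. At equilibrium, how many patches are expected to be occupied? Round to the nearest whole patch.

142

p* = 1 − e/c = 1 − 0.71/1.02 = 0.3039.
Expected occupied patches = N × p* = 467 × 0.3039 = 141.93 ≈ 142.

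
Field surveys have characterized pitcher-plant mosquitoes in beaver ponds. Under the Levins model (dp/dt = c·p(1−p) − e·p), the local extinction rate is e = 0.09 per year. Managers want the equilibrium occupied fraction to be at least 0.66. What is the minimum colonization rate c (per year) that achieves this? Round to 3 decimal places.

0.265

p* = 1 − e/c ≥ 0.66 requires e/c ≤ 0.3400, i.e. c ≥ e/0.3400.
c_min = 0.09/0.3400 = 0.2647.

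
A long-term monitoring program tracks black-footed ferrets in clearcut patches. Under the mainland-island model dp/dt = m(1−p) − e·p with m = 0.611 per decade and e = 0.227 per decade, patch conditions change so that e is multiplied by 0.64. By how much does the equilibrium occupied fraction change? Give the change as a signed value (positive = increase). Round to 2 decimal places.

0.08

Before: p* = 0.611/(0.611+0.227) = 0.7291.
After: m = 0.611, e = 0.14528; p* = 0.611/0.7563 = 0.8079.
Δp* = 0.8079 − 0.7291 = +0.0788.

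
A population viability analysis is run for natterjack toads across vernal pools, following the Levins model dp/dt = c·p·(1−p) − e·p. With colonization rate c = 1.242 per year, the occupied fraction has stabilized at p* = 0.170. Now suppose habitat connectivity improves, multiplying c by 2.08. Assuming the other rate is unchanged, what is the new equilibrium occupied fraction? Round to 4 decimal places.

Balance c(1−p*) = e gives e = 1.242×(1 − 0.17000) = 1.03086.
New p* = 1 − e/c = 1 − 1.03086/2.58336 = 0.60096.

0.6010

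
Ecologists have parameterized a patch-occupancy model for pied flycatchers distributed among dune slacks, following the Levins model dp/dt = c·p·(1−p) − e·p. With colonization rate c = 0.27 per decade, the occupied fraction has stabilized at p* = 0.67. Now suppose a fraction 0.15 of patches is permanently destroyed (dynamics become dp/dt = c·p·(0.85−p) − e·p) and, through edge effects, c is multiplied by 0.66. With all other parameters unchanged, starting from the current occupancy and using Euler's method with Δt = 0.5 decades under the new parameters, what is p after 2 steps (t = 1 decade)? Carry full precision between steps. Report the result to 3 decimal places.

Balance c(1−p*) = e gives e = 0.27×(1 − 0.67000) = 0.08910.
Starting from p₀ = 0.67000; update p ← p + (dp/dt)·Δt with the new parameters.
t = 0.5: p = 0.67000 + (-0.01910) = 0.65090
t = 1: p = 0.65090 + (-0.01745) = 0.63345

0.633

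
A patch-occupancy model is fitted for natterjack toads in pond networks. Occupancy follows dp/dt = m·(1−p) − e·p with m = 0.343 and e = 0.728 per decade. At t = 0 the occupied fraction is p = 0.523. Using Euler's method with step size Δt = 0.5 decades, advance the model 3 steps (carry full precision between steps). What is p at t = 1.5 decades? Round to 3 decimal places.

Update rule: p ← p + [m·(1−p) − e·p]·Δt with Δt = 0.5.
  1  |  dp/dt·Δt = -0.108567  |  p_1 = 0.414434
  2  |  dp/dt·Δt = -0.050429  |  p_2 = 0.364004
  3  |  dp/dt·Δt = -0.023424  |  p_3 = 0.340580

0.341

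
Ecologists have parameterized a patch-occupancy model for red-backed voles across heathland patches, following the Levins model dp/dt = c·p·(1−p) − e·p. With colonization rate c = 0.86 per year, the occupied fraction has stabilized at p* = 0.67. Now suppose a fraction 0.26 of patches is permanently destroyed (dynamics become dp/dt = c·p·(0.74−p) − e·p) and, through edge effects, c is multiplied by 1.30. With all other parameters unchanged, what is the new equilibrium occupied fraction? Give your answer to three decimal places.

0.486

Balance c(1−p*) = e gives e = 0.86×(1 − 0.67000) = 0.28380.
New p* = 0.74 − e/c = 0.74 − 0.28380/1.11800 = 0.48615.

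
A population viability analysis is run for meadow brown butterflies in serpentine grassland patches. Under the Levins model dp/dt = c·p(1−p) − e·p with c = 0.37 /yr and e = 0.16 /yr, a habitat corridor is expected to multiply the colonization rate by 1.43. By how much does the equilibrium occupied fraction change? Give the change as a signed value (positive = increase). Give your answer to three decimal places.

Before: p* = 1 − 0.16/0.37 = 0.5676.
After the change, c = 0.5291, e = 0.16, so p* = 1 − 0.16/0.5291 = 0.6976.
Δp* = 0.6976 − 0.5676 = +0.1300.

0.130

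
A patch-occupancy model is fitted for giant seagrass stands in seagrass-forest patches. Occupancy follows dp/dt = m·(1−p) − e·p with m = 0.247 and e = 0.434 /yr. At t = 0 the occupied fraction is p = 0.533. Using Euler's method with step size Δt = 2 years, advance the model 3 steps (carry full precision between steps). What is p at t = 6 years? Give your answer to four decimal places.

Update rule: p ← p + [m·(1−p) − e·p]·Δt with Δt = 2.
t = 2: p = 0.53300 + (-0.23195) = 0.30105
t = 4: p = 0.30105 + (+0.08396) = 0.38502
t = 6: p = 0.38502 + (-0.03040) = 0.35462

0.3546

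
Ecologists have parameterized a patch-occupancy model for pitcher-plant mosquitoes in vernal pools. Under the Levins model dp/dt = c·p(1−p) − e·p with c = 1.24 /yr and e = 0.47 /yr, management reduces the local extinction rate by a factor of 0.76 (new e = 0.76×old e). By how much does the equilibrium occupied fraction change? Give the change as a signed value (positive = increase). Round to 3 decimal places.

Before: p* = 1 − 0.47/1.24 = 0.6210.
After the change, c = 1.24, e = 0.3572, so p* = 1 − 0.3572/1.24 = 0.7119.
Δp* = 0.7119 − 0.6210 = +0.0910.

0.091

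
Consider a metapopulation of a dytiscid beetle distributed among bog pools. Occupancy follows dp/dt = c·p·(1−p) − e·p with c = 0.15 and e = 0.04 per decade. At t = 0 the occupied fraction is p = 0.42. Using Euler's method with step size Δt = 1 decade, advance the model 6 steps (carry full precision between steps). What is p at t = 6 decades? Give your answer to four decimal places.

0.5309

Update rule: p ← p + [c·p·(1−p) − e·p]·Δt with Δt = 1.
  1  |  dp/dt·Δt = +0.019740  |  p_1 = 0.439740
  2  |  dp/dt·Δt = +0.019366  |  p_2 = 0.459106
  3  |  dp/dt·Δt = +0.018885  |  p_3 = 0.477991
  4  |  dp/dt·Δt = +0.018308  |  p_4 = 0.496298
  5  |  dp/dt·Δt = +0.017646  |  p_5 = 0.513944
  6  |  dp/dt·Δt = +0.016913  |  p_6 = 0.530857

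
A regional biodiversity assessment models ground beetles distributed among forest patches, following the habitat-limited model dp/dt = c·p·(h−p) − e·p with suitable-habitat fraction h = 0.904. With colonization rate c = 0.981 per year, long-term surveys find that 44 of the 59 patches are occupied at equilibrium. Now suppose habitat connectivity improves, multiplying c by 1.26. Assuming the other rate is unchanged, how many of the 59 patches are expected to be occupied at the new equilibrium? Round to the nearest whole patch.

46

Observed p* = 44/59 = 0.74576.
Balance c(h−p*) = e gives e = 0.981×(0.904 − 0.74576) = 0.15523.
New p* = 0.904 − e/c = 0.904 − 0.15523/1.23606 = 0.77842.
Expected occupied = 59 × 0.77842 = 45.93 ≈ 46.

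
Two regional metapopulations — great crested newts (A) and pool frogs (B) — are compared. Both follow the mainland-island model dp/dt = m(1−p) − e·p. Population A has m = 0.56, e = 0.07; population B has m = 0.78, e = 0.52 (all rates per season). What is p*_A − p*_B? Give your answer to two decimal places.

A: p*_A = m/(m+e) = 0.56/0.6300 = 0.8889.
B: p*_B = 0.78/1.3000 = 0.6000.
p*_A − p*_B = 0.8889 − 0.6000 = 0.2889.

0.29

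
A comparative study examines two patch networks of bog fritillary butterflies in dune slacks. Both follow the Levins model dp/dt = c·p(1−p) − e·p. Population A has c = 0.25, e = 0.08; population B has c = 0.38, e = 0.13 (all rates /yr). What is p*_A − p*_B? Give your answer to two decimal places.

0.02

A: p*_A = 1 − 0.08/0.25 = 0.6800.
B: p*_B = 1 − 0.13/0.38 = 0.6579.
p*_A − p*_B = 0.6800 − 0.6579 = 0.0221.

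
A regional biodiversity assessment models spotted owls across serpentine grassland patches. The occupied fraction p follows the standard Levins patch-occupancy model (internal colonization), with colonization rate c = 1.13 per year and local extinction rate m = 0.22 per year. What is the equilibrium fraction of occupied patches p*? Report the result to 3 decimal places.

0.805

Setting dp/dt = 0 and dividing through by p* gives c·(1−p*) = m.
So p* = 1 − m/c = 1 − 0.22/1.13 = 1 − 0.1947 = 0.8053.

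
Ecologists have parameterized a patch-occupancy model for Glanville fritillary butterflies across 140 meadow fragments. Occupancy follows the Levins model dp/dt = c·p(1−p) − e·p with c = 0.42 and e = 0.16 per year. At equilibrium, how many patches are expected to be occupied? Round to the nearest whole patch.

p* = 1 − e/c = 1 − 0.16/0.42 = 0.6190.
Expected occupied patches = N × p* = 140 × 0.6190 = 86.67 ≈ 87.

87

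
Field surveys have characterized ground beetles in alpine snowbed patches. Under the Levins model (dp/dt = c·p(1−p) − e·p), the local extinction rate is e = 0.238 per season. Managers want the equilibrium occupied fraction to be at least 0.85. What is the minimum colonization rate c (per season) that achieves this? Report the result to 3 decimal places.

p* = 1 − e/c ≥ 0.85 requires e/c ≤ 0.1500, i.e. c ≥ e/0.1500.
c_min = 0.238/0.1500 = 1.5867.

1.587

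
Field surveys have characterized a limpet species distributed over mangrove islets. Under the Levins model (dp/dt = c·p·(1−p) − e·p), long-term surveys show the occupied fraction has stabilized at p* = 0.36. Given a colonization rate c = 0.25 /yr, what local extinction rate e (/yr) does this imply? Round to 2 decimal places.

At equilibrium c(1−p*) = e.
e = 0.25 × (1 − 0.36) = 0.25 × 0.6400 = 0.1600.

0.16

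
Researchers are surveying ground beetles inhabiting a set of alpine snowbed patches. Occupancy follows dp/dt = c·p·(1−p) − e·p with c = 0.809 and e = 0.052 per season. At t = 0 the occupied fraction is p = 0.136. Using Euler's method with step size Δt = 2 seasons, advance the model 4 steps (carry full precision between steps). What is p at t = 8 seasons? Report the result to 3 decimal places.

Update rule: p ← p + [c·p·(1−p) − e·p]·Δt with Δt = 2.
p: 0.13600 → 0.31198  (Δp = +0.17598)
p: 0.31198 → 0.62683  (Δp = +0.31485)
p: 0.62683 → 0.94011  (Δp = +0.31328)
p: 0.94011 → 0.93344  (Δp = -0.00668)

0.933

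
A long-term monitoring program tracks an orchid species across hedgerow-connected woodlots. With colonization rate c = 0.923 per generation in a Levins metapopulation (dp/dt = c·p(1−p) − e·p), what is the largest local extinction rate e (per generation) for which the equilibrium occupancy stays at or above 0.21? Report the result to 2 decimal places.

0.73

1 − e/c ≥ 0.21 ⇒ e ≤ c(1 − 0.21) = 0.923 × 0.7900.
e_max = 0.7292.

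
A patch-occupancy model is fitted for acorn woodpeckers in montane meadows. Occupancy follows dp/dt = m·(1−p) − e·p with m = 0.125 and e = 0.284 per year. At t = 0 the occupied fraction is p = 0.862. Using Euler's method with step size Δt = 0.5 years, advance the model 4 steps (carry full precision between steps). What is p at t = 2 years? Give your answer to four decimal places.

Update rule: p ← p + [m·(1−p) − e·p]·Δt with Δt = 0.5.
  1  |  dp/dt·Δt = -0.113779  |  p_1 = 0.748221
  2  |  dp/dt·Δt = -0.090511  |  p_2 = 0.657710
  3  |  dp/dt·Δt = -0.072002  |  p_3 = 0.585708
  4  |  dp/dt·Δt = -0.057277  |  p_4 = 0.528431

0.5284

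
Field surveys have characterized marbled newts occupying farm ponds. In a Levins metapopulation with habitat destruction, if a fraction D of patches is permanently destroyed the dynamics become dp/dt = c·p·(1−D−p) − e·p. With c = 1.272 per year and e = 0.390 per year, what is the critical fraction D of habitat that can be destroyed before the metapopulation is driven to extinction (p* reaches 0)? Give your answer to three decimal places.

The nontrivial equilibrium is p* = (1−D) − e/c; extinction occurs when this hits zero.
So D_crit = 1 − e/c = 1 − 0.390/1.272 = 1 − 0.3066 = 0.6934.
This equals the undisturbed p*, a classic result of Lande's extension.

0.693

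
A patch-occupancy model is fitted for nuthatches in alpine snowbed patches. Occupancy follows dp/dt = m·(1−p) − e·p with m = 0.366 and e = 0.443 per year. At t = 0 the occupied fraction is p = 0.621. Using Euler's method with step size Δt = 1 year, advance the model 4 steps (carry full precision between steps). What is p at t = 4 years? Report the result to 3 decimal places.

Update rule: p ← p + [m·(1−p) − e·p]·Δt with Δt = 1.
step 1: Δp = -0.13639, p = 0.48461
step 2: Δp = -0.02605, p = 0.45856
step 3: Δp = -0.00498, p = 0.45359
step 4: Δp = -0.00095, p = 0.45263

0.453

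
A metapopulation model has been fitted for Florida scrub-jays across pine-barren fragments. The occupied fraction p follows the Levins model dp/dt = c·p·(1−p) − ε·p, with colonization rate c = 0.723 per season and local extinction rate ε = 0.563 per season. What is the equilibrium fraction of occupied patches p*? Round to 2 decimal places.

Setting dp/dt = 0 and dividing through by p* gives c·(1−p*) = ε.
So p* = 1 − ε/c = 1 − 0.563/0.723 = 1 − 0.7787 = 0.2213.

0.22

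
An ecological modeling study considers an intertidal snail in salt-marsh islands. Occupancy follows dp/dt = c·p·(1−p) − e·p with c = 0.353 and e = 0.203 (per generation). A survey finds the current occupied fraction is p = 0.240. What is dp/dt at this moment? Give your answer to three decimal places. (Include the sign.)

0.016

Colonization term: c·p·(1−p) = 0.353×0.240×0.7600 = 0.06439.
Extinction term: e·p = 0.04872.
dp/dt = 0.06439 − 0.04872 = 0.01567.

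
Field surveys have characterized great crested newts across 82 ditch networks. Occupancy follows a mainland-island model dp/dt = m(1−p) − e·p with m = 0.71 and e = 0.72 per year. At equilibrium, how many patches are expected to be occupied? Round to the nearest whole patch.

41

p* = m/(m+e) = 0.71/1.4300 = 0.4965.
Expected occupied patches = N × p* = 82 × 0.4965 = 40.71 ≈ 41.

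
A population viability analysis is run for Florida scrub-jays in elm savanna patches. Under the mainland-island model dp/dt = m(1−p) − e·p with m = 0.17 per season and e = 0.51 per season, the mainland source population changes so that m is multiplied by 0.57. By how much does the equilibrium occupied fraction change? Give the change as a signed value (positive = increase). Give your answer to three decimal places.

-0.090

Before: p* = 0.17/(0.17+0.51) = 0.2500.
After: m = 0.0969, e = 0.51; p* = 0.0969/0.6069 = 0.1597.
Δp* = 0.1597 − 0.2500 = -0.0903.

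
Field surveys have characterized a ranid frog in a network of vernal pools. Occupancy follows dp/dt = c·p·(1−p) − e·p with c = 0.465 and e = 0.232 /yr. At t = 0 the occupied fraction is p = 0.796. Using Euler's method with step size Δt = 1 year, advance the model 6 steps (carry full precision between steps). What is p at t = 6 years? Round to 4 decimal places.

Update rule: p ← p + [c·p·(1−p) − e·p]·Δt with Δt = 1.
  1  |  dp/dt·Δt = -0.109163  |  p_1 = 0.686837
  2  |  dp/dt·Δt = -0.059328  |  p_2 = 0.627508
  3  |  dp/dt·Δt = -0.036892  |  p_3 = 0.590616
  4  |  dp/dt·Δt = -0.024591  |  p_4 = 0.566025
  5  |  dp/dt·Δt = -0.017095  |  p_5 = 0.548930
  6  |  dp/dt·Δt = -0.012215  |  p_6 = 0.536715

0.5367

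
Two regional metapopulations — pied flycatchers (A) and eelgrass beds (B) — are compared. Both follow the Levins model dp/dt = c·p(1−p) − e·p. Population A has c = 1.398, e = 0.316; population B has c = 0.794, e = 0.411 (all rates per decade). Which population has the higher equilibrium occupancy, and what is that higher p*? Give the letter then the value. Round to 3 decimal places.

A, 0.774

A: p*_A = 1 − 0.316/1.398 = 0.7740.
B: p*_B = 1 − 0.411/0.794 = 0.4824.
A is higher at 0.7740.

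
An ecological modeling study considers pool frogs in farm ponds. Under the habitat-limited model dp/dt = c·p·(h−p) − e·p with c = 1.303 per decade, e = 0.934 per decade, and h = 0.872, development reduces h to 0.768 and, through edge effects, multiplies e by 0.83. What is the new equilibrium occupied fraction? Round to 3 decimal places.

0.173

Before: p* = h − e/c = 0.872 − 0.934/1.303 = 0.872 − 0.7168 = 0.1552.
After: c = 1.303, e = 0.77522, h = 0.768; p* = 0.768 − 0.77522/1.303 = 0.1730.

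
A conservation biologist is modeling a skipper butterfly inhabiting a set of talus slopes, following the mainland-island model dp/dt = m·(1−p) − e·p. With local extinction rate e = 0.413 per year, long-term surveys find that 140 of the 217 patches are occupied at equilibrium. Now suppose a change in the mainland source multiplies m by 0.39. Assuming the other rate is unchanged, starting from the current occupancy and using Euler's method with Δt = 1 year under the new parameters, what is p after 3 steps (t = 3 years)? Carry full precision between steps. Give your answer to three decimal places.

Observed p* = 140/217 = 0.64516.
Balance m(1−p*) = e·p* gives m = e·p*/(1−p*) = 0.413×0.64516/0.35484 = 0.75091.
Starting from p₀ = 0.64516; update p ← p + (dp/dt)·Δt with the new parameters.
p: 0.64516 → 0.48263  (Δp = -0.16254)
p: 0.48263 → 0.43482  (Δp = -0.04781)
p: 0.43482 → 0.42075  (Δp = -0.01406)

0.421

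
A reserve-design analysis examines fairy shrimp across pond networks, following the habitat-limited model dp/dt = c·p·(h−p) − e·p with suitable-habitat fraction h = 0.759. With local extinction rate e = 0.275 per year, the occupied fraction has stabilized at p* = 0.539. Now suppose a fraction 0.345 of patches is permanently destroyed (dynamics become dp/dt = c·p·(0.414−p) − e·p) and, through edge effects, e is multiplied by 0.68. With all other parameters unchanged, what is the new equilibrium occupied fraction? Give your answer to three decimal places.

Balance c(h−p*) = e gives c = e/(0.759 − 0.53900) = 0.275/0.22000 = 1.25000.
New p* = 0.414 − e/c = 0.414 − 0.18700/1.25000 = 0.26440.

0.264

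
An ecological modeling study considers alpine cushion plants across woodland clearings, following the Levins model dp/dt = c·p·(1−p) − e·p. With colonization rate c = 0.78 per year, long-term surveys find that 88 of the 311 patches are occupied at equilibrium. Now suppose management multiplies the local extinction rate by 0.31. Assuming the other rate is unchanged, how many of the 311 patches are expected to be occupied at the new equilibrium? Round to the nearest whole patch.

Observed p* = 88/311 = 0.28296.
Balance c(1−p*) = e gives e = 0.78×(1 − 0.28296) = 0.55929.
New p* = 1 − e/c = 1 − 0.17338/0.78000 = 0.77772.
Expected occupied = 311 × 0.77772 = 241.87 ≈ 242.

242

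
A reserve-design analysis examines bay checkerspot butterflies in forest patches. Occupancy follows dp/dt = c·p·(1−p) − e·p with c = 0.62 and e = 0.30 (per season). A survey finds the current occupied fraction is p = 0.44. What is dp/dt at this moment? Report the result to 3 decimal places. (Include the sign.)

0.021

Colonization term: c·p·(1−p) = 0.62×0.44×0.5600 = 0.15277.
Extinction term: e·p = 0.13200.
dp/dt = 0.15277 − 0.13200 = 0.02077.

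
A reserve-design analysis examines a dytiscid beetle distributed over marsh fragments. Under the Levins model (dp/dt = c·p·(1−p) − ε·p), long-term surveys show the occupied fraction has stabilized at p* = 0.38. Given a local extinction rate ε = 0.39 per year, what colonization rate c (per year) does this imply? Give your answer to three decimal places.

At equilibrium c(1−p*) = ε, so c = ε/(1−p*).
c = 0.39/(1 − 0.38) = 0.39/0.6200 = 0.6290.

0.629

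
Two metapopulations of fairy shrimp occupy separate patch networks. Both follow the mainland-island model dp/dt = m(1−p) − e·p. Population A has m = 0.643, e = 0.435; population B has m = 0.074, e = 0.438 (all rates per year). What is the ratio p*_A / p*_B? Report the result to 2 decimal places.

4.13

A: p*_A = m/(m+e) = 0.643/1.0780 = 0.5965.
B: p*_B = 0.074/0.5120 = 0.1445.
p*_A / p*_B = 0.5965/0.1445 = 4.1270.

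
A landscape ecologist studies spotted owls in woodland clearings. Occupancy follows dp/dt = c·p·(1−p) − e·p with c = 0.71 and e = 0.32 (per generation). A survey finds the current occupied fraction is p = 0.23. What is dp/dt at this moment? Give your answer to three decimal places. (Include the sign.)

Colonization term: c·p·(1−p) = 0.71×0.23×0.7700 = 0.12574.
Extinction term: e·p = 0.07360.
dp/dt = 0.12574 − 0.07360 = 0.05214.

0.052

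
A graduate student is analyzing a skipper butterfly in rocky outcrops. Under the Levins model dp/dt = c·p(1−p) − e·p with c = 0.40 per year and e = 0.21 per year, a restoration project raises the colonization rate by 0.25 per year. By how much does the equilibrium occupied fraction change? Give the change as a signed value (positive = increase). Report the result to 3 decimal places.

0.202

Before: p* = 1 − 0.21/0.40 = 0.4750.
After the change, c = 0.65, e = 0.21, so p* = 1 − 0.21/0.65 = 0.6769.
Δp* = 0.6769 − 0.4750 = +0.2019.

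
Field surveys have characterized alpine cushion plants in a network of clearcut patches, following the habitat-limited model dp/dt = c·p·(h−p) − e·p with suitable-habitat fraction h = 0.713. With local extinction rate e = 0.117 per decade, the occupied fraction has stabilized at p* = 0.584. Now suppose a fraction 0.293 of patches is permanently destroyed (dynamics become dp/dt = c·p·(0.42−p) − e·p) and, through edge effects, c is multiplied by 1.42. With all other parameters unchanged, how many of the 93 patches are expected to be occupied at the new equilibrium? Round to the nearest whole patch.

31

Balance c(h−p*) = e gives c = e/(0.713 − 0.58400) = 0.117/0.12900 = 0.90698.
New p* = 0.42 − e/c = 0.42 − 0.11700/1.28791 = 0.32916.
Expected occupied = 93 × 0.32916 = 30.61 ≈ 31.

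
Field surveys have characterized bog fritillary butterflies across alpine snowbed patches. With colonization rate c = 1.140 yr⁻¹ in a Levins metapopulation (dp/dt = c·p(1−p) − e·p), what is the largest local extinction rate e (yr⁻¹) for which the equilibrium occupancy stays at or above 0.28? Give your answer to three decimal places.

0.821

1 − e/c ≥ 0.28 ⇒ e ≤ c(1 − 0.28) = 1.140 × 0.7200.
e_max = 0.8208.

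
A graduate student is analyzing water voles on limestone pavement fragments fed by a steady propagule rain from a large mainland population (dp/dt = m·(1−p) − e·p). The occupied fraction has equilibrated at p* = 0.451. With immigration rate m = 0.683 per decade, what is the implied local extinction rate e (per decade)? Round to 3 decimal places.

0.831

At equilibrium m(1−p*) = e·p*, so e = m(1−p*)/p*.
e = 0.683 × 0.5490 / 0.451 = 0.8314.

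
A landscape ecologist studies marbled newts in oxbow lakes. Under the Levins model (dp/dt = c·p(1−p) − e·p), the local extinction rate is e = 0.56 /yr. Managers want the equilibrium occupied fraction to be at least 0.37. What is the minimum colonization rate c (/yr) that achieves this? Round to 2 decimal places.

0.89

p* = 1 − e/c ≥ 0.37 requires e/c ≤ 0.6300, i.e. c ≥ e/0.6300.
c_min = 0.56/0.6300 = 0.8889.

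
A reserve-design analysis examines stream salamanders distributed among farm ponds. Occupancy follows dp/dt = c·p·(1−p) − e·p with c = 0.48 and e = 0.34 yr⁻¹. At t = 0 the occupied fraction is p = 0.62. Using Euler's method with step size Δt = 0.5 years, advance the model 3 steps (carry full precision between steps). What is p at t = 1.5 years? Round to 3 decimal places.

Update rule: p ← p + [c·p·(1−p) − e·p]·Δt with Δt = 0.5.
step 1: Δp = -0.04886, p = 0.57114
step 2: Δp = -0.03831, p = 0.53283
step 3: Δp = -0.03084, p = 0.50199

0.502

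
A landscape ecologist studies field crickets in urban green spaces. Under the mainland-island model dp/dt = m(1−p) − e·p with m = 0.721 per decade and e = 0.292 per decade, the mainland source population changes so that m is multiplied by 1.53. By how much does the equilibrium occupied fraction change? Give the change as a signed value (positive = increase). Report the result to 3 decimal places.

Before: p* = 0.721/(0.721+0.292) = 0.7117.
After: m = 1.10313, e = 0.292; p* = 1.10313/1.3951 = 0.7907.
Δp* = 0.7907 − 0.7117 = +0.0790.

0.079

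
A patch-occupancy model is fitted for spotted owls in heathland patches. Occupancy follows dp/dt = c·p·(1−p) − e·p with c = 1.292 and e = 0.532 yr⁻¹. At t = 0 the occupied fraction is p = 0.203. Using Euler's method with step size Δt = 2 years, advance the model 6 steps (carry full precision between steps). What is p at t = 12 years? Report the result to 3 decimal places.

0.589

Update rule: p ← p + [c·p·(1−p) − e·p]·Δt with Δt = 2.
  1  |  dp/dt·Δt = +0.202076  |  p_1 = 0.405076
  2  |  dp/dt·Δt = +0.191716  |  p_2 = 0.596792
  3  |  dp/dt·Δt = -0.013195  |  p_3 = 0.583597
  4  |  dp/dt·Δt = +0.006995  |  p_4 = 0.590592
  5  |  dp/dt·Δt = -0.003596  |  p_5 = 0.586996
  6  |  dp/dt·Δt = +0.001880  |  p_6 = 0.588876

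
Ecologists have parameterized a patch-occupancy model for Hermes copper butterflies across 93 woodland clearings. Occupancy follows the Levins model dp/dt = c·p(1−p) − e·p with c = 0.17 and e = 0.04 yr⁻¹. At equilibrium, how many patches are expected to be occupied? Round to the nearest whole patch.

71

p* = 1 − e/c = 1 − 0.04/0.17 = 0.7647.
Expected occupied patches = N × p* = 93 × 0.7647 = 71.12 ≈ 71.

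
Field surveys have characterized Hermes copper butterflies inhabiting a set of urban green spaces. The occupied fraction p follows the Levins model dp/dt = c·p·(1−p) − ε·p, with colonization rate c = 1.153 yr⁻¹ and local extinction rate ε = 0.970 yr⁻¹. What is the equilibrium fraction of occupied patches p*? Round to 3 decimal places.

Setting dp/dt = 0 and dividing through by p* gives c·(1−p*) = ε.
So p* = 1 − ε/c = 1 − 0.970/1.153 = 1 − 0.8413 = 0.1587.

0.159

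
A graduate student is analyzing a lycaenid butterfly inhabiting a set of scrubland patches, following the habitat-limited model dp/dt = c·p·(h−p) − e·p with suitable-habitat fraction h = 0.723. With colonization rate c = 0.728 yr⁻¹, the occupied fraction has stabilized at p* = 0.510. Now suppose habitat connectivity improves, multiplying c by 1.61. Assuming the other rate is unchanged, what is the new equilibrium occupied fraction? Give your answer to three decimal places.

0.591

Balance c(h−p*) = e gives e = 0.728×(0.723 − 0.51000) = 0.15506.
New p* = 0.723 − e/c = 0.723 − 0.15506/1.17208 = 0.59071.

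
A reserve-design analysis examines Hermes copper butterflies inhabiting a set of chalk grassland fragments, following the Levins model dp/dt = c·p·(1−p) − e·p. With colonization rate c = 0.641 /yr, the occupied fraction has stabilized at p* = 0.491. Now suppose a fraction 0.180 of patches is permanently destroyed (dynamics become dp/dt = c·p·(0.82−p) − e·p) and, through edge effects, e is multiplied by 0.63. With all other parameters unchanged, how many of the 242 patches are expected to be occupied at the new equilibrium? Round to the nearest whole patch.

121

Balance c(1−p*) = e gives e = 0.641×(1 − 0.49100) = 0.32627.
New p* = 0.82 − e/c = 0.82 − 0.20555/0.64100 = 0.49933.
Expected occupied = 242 × 0.49933 = 120.84 ≈ 121.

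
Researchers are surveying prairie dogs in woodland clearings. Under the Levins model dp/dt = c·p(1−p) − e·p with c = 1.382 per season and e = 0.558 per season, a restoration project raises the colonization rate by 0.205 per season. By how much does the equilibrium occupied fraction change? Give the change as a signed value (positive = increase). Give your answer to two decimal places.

0.05

Before: p* = 1 − 0.558/1.382 = 0.5962.
After the change, c = 1.587, e = 0.558, so p* = 1 − 0.558/1.587 = 0.6484.
Δp* = 0.6484 − 0.5962 = +0.0522.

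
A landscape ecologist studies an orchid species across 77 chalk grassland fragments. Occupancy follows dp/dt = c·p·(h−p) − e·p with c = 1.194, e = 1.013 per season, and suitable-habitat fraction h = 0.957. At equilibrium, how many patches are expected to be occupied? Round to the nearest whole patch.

8

p* = h − e/c = 0.957 − 0.8484 = 0.1086.
Expected occupied patches = N × p* = 77 × 0.1086 = 8.36 ≈ 8.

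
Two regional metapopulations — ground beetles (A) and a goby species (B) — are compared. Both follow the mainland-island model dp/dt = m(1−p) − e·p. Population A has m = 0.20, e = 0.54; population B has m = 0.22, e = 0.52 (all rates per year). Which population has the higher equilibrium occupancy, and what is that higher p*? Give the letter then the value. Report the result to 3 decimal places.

B, 0.297

A: p*_A = m/(m+e) = 0.20/0.7400 = 0.2703.
B: p*_B = 0.22/0.7400 = 0.2973.
B is higher at 0.2973.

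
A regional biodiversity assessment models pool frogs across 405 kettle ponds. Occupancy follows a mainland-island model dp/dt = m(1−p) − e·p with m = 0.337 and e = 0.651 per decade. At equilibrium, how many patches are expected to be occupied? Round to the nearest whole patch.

p* = m/(m+e) = 0.337/0.9880 = 0.3411.
Expected occupied patches = N × p* = 405 × 0.3411 = 138.14 ≈ 138.

138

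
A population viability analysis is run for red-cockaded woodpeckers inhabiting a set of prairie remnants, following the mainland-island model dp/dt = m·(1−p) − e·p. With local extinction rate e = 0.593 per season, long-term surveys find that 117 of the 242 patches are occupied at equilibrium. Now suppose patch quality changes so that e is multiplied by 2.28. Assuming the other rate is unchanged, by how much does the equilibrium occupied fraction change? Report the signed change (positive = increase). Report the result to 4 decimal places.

Observed p* = 117/242 = 0.48347.
Balance m(1−p*) = e·p* gives m = e·p*/(1−p*) = 0.593×0.48347/0.51653 = 0.55505.
New p* = m/(m+e) = 0.55505/(0.55505+1.35204) = 0.29105.
Δp* = 0.29105 − 0.48347 = -0.19242.

-0.1924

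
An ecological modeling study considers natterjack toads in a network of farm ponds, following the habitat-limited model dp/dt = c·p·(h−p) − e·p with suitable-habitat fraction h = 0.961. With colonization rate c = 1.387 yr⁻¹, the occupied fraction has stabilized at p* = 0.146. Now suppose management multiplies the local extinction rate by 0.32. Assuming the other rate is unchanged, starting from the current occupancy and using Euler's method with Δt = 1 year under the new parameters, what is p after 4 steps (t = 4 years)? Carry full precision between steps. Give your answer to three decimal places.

Balance c(h−p*) = e gives e = 1.387×(0.961 − 0.14600) = 1.13040.
Starting from p₀ = 0.14600; update p ← p + (dp/dt)·Δt with the new parameters.
t = 1: p = 0.14600 + (+0.11223) = 0.25823
t = 2: p = 0.25823 + (+0.15830) = 0.41652
t = 3: p = 0.41652 + (+0.16388) = 0.58041
t = 4: p = 0.58041 + (+0.09644) = 0.67684

0.677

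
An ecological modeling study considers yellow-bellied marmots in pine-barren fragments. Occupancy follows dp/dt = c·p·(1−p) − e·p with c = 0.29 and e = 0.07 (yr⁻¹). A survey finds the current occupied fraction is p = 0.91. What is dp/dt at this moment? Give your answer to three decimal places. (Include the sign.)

-0.040

Colonization term: c·p·(1−p) = 0.29×0.91×0.0900 = 0.02375.
Extinction term: e·p = 0.06370.
dp/dt = 0.02375 − 0.06370 = -0.03995.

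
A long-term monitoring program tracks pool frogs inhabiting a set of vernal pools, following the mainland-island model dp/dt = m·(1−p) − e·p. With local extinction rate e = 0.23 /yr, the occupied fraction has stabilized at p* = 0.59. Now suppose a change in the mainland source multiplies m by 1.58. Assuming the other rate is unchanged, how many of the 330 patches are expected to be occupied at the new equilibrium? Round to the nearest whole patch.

229

Balance m(1−p*) = e·p* gives m = e·p*/(1−p*) = 0.23×0.59000/0.41000 = 0.33098.
New p* = m/(m+e) = 0.52295/(0.52295+0.23000) = 0.69453.
Expected occupied = 330 × 0.69453 = 229.19 ≈ 229.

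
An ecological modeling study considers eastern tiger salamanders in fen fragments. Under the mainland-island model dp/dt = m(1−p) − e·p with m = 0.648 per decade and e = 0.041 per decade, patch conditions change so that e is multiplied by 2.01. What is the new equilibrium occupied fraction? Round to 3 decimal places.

0.887

Before: p* = 0.648/(0.648+0.041) = 0.9405.
After: m = 0.648, e = 0.08241; p* = 0.648/0.7304 = 0.8872.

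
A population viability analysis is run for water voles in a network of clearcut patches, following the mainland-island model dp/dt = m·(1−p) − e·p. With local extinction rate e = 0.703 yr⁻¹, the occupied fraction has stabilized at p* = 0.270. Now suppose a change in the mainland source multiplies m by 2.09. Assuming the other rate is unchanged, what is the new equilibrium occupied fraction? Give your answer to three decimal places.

0.436

Balance m(1−p*) = e·p* gives m = e·p*/(1−p*) = 0.703×0.27000/0.73000 = 0.26001.
New p* = m/(m+e) = 0.54342/(0.54342+0.70300) = 0.43598.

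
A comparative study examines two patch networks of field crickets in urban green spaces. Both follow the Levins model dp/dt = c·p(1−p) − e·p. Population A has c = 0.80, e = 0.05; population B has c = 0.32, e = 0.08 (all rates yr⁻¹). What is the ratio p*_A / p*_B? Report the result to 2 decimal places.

A: p*_A = 1 − 0.05/0.80 = 0.9375.
B: p*_B = 1 − 0.08/0.32 = 0.7500.
p*_A / p*_B = 0.9375/0.7500 = 1.2500.

1.25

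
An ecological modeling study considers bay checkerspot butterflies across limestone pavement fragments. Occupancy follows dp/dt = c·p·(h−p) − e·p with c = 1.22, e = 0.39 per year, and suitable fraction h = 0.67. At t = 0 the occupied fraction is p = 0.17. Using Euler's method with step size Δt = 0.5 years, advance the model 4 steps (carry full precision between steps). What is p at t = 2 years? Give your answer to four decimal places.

0.2426

Update rule: p ← p + [c·p·(h−p) − e·p]·Δt with Δt = 0.5.
step 1: Δp = +0.01870, p = 0.18870
step 2: Δp = +0.01860, p = 0.20730
step 3: Δp = +0.01809, p = 0.22539
step 4: Δp = +0.01718, p = 0.24257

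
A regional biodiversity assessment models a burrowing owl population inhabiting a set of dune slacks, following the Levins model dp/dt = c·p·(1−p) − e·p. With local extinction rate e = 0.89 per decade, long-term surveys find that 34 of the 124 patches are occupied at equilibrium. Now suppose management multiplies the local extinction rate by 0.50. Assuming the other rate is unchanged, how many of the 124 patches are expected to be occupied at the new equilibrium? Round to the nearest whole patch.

79

Observed p* = 34/124 = 0.27419.
Balance c(1−p*) = e gives c = e/(1 − 0.27419) = 0.89/0.72581 = 1.22622.
New p* = 1 − e/c = 1 − 0.44500/1.22622 = 0.63710.
Expected occupied = 124 × 0.63710 = 79.00 ≈ 79.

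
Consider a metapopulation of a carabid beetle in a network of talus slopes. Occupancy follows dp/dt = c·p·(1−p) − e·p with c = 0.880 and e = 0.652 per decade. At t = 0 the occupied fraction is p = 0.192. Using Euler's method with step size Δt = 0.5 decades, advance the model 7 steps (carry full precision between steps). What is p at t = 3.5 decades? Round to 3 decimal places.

Update rule: p ← p + [c·p·(1−p) − e·p]·Δt with Δt = 0.5.
p: 0.19200 → 0.19767  (Δp = +0.00567)
p: 0.19767 → 0.20301  (Δp = +0.00534)
p: 0.20301 → 0.20802  (Δp = +0.00501)
p: 0.20802 → 0.21269  (Δp = +0.00467)
p: 0.21269 → 0.21704  (Δp = +0.00434)
p: 0.21704 → 0.22105  (Δp = +0.00402)
p: 0.22105 → 0.22475  (Δp = +0.00370)

0.225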